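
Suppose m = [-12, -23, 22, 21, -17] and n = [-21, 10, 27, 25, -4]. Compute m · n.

m · n = (-12)·(-21) + (-23)·10 + 22·27 + 21·25 + (-17)·(-4) = 252 - 230 + 594 + 525 + 68 = 1209

1209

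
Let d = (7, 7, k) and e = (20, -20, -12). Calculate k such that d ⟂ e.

0

d · e = 7·20 + 7·(-20) + k·(-12) = 0 - 12k
Set equal to 0: -12k = 0, so k = 0.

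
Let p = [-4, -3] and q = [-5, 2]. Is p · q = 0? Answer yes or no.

p · q = (-4)·(-5) + (-3)·2 = 20 - 6 = 14
Nonzero, so the vectors are not orthogonal.

no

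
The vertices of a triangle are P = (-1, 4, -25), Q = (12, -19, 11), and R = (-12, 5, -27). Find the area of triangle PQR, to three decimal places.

PQ = (13, -23, 36),  PR = (-11, 1, -2)
i: (-23)·(-2) - 36·1 = 46 - 36 = 10
j: 36·(-11) - 13·(-2) = -396 - (-26) = -370
k: 13·1 - (-23)·(-11) = 13 - 253 = -240
PQ × PR = (10, -370, -240)
|PQ × PR| = √194600 ≈ 441.1349
area = ½ · 441.1349 ≈ 220.567

220.567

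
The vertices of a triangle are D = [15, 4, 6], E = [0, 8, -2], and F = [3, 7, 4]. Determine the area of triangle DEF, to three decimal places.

DE = (-15, 4, -8),  DF = (-12, 3, -2)
i: 4·(-2) - (-8)·3 = -8 - (-24) = 16
j: (-8)·(-12) - (-15)·(-2) = 96 - 30 = 66
k: (-15)·3 - 4·(-12) = -45 - (-48) = 3
DE × DF = (16, 66, 3)
|DE × DF| = √4621 ≈ 67.9779
area = ½ · 67.9779 ≈ 33.989

33.989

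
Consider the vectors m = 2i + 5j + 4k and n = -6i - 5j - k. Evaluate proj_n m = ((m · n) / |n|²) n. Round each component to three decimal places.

(3.968, 3.306, 0.661)

m · n = 2·(-6) + 5·(-5) + 4·(-1) = -12 - 25 - 4 = -41
|n|² = 36 + 25 + 1 = 62
proj_n m = (-41/62) · (-6, -5, -1) ≈ (3.968, 3.306, 0.661)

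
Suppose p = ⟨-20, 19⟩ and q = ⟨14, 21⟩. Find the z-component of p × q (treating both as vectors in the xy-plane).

(-20)·21 - 19·14 = -420 - 266 = -686

-686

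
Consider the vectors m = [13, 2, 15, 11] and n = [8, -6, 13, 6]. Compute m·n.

353

m · n = 13·8 + 2·(-6) + 15·13 + 11·6 = 104 - 12 + 195 + 66 = 353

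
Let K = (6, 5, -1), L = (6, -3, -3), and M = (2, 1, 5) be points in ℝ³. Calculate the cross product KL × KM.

(-56, 8, -32)

KL = (0, -8, -2)
KM = (-4, -4, 6)
i: (-8)·6 - (-2)·(-4) = -48 - 8 = -56
j: (-2)·(-4) - 0·6 = 8 - 0 = 8
k: 0·(-4) - (-8)·(-4) = 0 - 32 = -32
KL × KM = (-56, 8, -32)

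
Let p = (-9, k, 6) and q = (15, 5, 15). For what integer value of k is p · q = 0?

9

p · q = (-9)·15 + k·5 + 6·15 = -45 + 5k
Set equal to 0: 5k = 45, so k = 9.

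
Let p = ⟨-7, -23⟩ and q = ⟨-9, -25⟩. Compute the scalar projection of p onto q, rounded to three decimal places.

p · q = (-7)·(-9) + (-23)·(-25) = 63 + 575 = 638
|q| = √(81 + 625) = √706 ≈ 26.5707
comp_q p = 638 / √706 ≈ 24.011

24.011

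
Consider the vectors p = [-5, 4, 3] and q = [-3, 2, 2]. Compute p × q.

i: 4·2 - 3·2 = 8 - 6 = 2
j: 3·(-3) - (-5)·2 = -9 - (-10) = 1
k: (-5)·2 - 4·(-3) = -10 - (-12) = 2
p × q = (2, 1, 2)

(2, 1, 2)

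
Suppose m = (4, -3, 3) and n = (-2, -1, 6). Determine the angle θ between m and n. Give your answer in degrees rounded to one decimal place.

69.6

m · n = 4·(-2) + (-3)·(-1) + 3·6 = -8 + 3 + 18 = 13
|m|² = 16 + 9 + 9 = 34,  |m| = √34 ≈ 5.830952
|n|² = 4 + 1 + 36 = 41,  |n| = √41 ≈ 6.403124
cos θ = 13 / (5.830952 · 6.403124) ≈ 0.34819
θ = arccos(0.34819) ≈ 69.6°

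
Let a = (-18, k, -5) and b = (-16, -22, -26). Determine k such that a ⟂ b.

19

a · b = (-18)·(-16) + k·(-22) + (-5)·(-26) = 418 - 22k
Set equal to 0: -22k = -418, so k = 19.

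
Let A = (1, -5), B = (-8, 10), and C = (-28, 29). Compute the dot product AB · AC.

AB = B − A = (-9, 15)
AC = C − A = (-29, 34)
AB · AC = (-9)·(-29) + 15·34 = 261 + 510 = 771

771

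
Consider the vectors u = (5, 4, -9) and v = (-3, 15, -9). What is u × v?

(99, 72, 87)

i: 4·(-9) - (-9)·15 = -36 - (-135) = 99
j: (-9)·(-3) - 5·(-9) = 27 - (-45) = 72
k: 5·15 - 4·(-3) = 75 - (-12) = 87
u × v = (99, 72, 87)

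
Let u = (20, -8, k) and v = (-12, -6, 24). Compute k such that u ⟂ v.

u · v = 20·(-12) + (-8)·(-6) + k·24 = -192 + 24k
Set equal to 0: 24k = 192, so k = 8.

8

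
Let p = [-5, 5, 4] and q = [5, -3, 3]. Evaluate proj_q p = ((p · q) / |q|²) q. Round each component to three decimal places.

(-3.256, 1.953, -1.953)

p · q = (-5)·5 + 5·(-3) + 4·3 = -25 - 15 + 12 = -28
|q|² = 25 + 9 + 9 = 43
proj_q p = (-28/43) · (5, -3, 3) ≈ (-3.256, 1.953, -1.953)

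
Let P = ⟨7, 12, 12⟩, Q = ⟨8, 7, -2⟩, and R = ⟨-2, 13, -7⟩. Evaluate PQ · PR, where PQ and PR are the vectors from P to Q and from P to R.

252

PQ = Q − P = (1, -5, -14)
PR = R − P = (-9, 1, -19)
PQ · PR = 1·(-9) + (-5)·1 + (-14)·(-19) = -9 - 5 + 266 = 252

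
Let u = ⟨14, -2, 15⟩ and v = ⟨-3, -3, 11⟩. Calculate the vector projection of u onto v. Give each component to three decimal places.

(-2.784, -2.784, 10.209)

u · v = 14·(-3) + (-2)·(-3) + 15·11 = -42 + 6 + 165 = 129
|v|² = 9 + 9 + 121 = 139
proj_v u = (129/139) · (-3, -3, 11) ≈ (-2.784, -2.784, 10.209)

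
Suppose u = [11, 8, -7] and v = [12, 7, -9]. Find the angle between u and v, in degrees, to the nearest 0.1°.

u · v = 11·12 + 8·7 + (-7)·(-9) = 132 + 56 + 63 = 251
|u|² = 121 + 64 + 49 = 234,  |u| = √234 ≈ 15.297059
|v|² = 144 + 49 + 81 = 274,  |v| = √274 ≈ 16.552945
cos θ = 251 / (15.297059 · 16.552945) ≈ 0.99127
θ = arccos(0.99127) ≈ 7.6°

7.6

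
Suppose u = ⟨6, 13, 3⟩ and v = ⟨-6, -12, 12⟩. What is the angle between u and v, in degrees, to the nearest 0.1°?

126.3

u · v = 6·(-6) + 13·(-12) + 3·12 = -36 - 156 + 36 = -156
|u|² = 36 + 169 + 9 = 214,  |u| = √214 ≈ 14.628739
|v|² = 36 + 144 + 144 = 324,  |v| = √324 ≈ 18.000000
cos θ = -156 / (14.628739 · 18.000000) ≈ -0.59244
θ = arccos(-0.59244) ≈ 126.3°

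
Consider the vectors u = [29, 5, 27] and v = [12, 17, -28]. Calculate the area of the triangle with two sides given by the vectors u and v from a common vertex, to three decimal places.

677.640

i: 5·(-28) - 27·17 = -140 - 459 = -599
j: 27·12 - 29·(-28) = 324 - (-812) = 1136
k: 29·17 - 5·12 = 493 - 60 = 433
u × v = (-599, 1136, 433)
|u × v| = √((-599)² + 1136² + 433²) = √1836786 ≈ 1355.2808
area = ½ · 1355.2808 ≈ 677.640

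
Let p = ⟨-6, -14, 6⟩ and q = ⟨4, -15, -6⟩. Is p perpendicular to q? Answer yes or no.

no

p · q = (-6)·4 + (-14)·(-15) + 6·(-6) = -24 + 210 - 36 = 150
Nonzero, so the vectors are not orthogonal.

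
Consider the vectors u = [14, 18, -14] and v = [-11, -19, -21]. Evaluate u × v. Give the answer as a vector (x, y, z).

(-644, 448, -68)

i: 18·(-21) - (-14)·(-19) = -378 - 266 = -644
j: (-14)·(-11) - 14·(-21) = 154 - (-294) = 448
k: 14·(-19) - 18·(-11) = -266 - (-198) = -68
u × v = (-644, 448, -68)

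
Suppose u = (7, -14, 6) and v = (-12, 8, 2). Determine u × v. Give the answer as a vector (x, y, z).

(-76, -86, -112)

i: (-14)·2 - 6·8 = -28 - 48 = -76
j: 6·(-12) - 7·2 = -72 - 14 = -86
k: 7·8 - (-14)·(-12) = 56 - 168 = -112
u × v = (-76, -86, -112)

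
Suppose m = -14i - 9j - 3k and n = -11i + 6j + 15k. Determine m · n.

m · n = (-14)·(-11) + (-9)·6 + (-3)·15 = 154 - 54 - 45 = 55

55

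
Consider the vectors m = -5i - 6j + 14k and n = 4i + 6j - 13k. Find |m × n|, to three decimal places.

i: (-6)·(-13) - 14·6 = 78 - 84 = -6
j: 14·4 - (-5)·(-13) = 56 - 65 = -9
k: (-5)·6 - (-6)·4 = -30 - (-24) = -6
m × n = (-6, -9, -6)
|m × n| = √((-6)² + (-9)² + (-6)²) = √153 ≈ 12.3693

12.369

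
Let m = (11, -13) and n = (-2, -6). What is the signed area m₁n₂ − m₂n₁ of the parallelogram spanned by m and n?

11·(-6) - (-13)·(-2) = -66 - 26 = -92

-92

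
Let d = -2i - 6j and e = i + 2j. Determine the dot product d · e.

d · e = (-2)·1 + (-6)·2 = -2 - 12 = -14

-14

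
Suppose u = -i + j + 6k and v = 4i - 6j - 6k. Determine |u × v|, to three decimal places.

i: 1·(-6) - 6·(-6) = -6 - (-36) = 30
j: 6·4 - (-1)·(-6) = 24 - 6 = 18
k: (-1)·(-6) - 1·4 = 6 - 4 = 2
u × v = (30, 18, 2)
|u × v| = √(30² + 18² + 2²) = √1228 ≈ 35.0428

35.043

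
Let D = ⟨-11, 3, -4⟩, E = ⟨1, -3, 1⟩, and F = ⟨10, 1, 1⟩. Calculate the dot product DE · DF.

289

DE = E − D = (12, -6, 5)
DF = F − D = (21, -2, 5)
DE · DF = 12·21 + (-6)·(-2) + 5·5 = 252 + 12 + 25 = 289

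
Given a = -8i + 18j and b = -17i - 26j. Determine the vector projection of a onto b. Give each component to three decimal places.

(5.849, 8.945)

a · b = (-8)·(-17) + 18·(-26) = 136 - 468 = -332
|b|² = 289 + 676 = 965
proj_b a = (-332/965) · (-17, -26) ≈ (5.849, 8.945)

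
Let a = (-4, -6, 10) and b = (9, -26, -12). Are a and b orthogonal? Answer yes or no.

yes

a · b = (-4)·9 + (-6)·(-26) + 10·(-12) = -36 + 156 - 120 = 0
Zero, so the vectors are orthogonal.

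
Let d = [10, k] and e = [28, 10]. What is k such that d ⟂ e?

-28

d · e = 10·28 + k·10 = 280 + 10k
Set equal to 0: 10k = -280, so k = -28.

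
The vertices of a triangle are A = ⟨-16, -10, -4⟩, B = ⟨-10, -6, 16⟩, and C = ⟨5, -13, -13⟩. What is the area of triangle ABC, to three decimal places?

AB = (6, 4, 20),  AC = (21, -3, -9)
i: 4·(-9) - 20·(-3) = -36 - (-60) = 24
j: 20·21 - 6·(-9) = 420 - (-54) = 474
k: 6·(-3) - 4·21 = -18 - 84 = -102
AB × AC = (24, 474, -102)
|AB × AC| = √235656 ≈ 485.4441
area = ½ · 485.4441 ≈ 242.722

242.722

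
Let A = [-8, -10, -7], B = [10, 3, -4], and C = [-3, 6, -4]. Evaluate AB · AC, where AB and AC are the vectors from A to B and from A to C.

AB = B − A = (18, 13, 3)
AC = C − A = (5, 16, 3)
AB · AC = 18·5 + 13·16 + 3·3 = 90 + 208 + 9 = 307

307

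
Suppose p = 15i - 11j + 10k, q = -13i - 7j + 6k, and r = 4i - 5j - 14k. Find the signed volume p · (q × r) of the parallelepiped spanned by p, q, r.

4588

q × r:
i: (-7)·(-14) - 6·(-5) = 98 - (-30) = 128
j: 6·4 - (-13)·(-14) = 24 - 182 = -158
k: (-13)·(-5) - (-7)·4 = 65 - (-28) = 93
q × r = (128, -158, 93)
p · (q × r) = 15·128 + (-11)·(-158) + 10·93 = 1920 + 1738 + 930 = 4588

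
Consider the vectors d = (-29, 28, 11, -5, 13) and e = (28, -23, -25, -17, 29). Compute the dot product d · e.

d · e = (-29)·28 + 28·(-23) + 11·(-25) + (-5)·(-17) + 13·29 = -812 - 644 - 275 + 85 + 377 = -1269

-1269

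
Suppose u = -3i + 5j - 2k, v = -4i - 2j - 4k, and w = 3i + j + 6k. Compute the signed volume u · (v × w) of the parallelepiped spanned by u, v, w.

v × w:
i: (-2)·6 - (-4)·1 = -12 - (-4) = -8
j: (-4)·3 - (-4)·6 = -12 - (-24) = 12
k: (-4)·1 - (-2)·3 = -4 - (-6) = 2
v × w = (-8, 12, 2)
u · (v × w) = (-3)·(-8) + 5·12 + (-2)·2 = 24 + 60 - 4 = 80

80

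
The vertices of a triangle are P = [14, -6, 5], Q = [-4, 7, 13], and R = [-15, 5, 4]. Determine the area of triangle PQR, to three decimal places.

PQ = (-18, 13, 8),  PR = (-29, 11, -1)
i: 13·(-1) - 8·11 = -13 - 88 = -101
j: 8·(-29) - (-18)·(-1) = -232 - 18 = -250
k: (-18)·11 - 13·(-29) = -198 - (-377) = 179
PQ × PR = (-101, -250, 179)
|PQ × PR| = √104742 ≈ 323.6387
area = ½ · 323.6387 ≈ 161.819

161.819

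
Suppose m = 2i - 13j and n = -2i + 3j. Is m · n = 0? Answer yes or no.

m · n = 2·(-2) + (-13)·3 = -4 - 39 = -43
Nonzero, so the vectors are not orthogonal.

no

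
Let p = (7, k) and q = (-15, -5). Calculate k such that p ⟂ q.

-21

p · q = 7·(-15) + k·(-5) = -105 - 5k
Set equal to 0: -5k = 105, so k = -21.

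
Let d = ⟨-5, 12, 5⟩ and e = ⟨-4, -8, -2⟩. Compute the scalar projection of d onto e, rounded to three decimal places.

-9.383

d · e = (-5)·(-4) + 12·(-8) + 5·(-2) = 20 - 96 - 10 = -86
|e| = √(16 + 64 + 4) = √84 ≈ 9.1652
comp_e d = -86 / √84 ≈ -9.383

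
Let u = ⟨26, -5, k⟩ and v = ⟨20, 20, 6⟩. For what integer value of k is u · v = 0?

u · v = 26·20 + (-5)·20 + k·6 = 420 + 6k
Set equal to 0: 6k = -420, so k = -70.

-70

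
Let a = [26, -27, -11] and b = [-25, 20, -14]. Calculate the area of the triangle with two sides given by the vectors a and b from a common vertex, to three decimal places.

i: (-27)·(-14) - (-11)·20 = 378 - (-220) = 598
j: (-11)·(-25) - 26·(-14) = 275 - (-364) = 639
k: 26·20 - (-27)·(-25) = 520 - 675 = -155
a × b = (598, 639, -155)
|a × b| = √(598² + 639² + (-155)²) = √789950 ≈ 888.7913
area = ½ · 888.7913 ≈ 444.396

444.396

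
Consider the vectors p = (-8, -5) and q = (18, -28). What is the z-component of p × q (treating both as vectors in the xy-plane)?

314

(-8)·(-28) - (-5)·18 = 224 - (-90) = 314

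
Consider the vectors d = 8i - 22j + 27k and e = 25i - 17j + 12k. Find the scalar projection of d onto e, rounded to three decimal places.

d · e = 8·25 + (-22)·(-17) + 27·12 = 200 + 374 + 324 = 898
|e| = √(625 + 289 + 144) = √1058 ≈ 32.5269
comp_e d = 898 / √1058 ≈ 27.608

27.608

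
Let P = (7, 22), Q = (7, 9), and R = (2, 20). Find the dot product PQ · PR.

26

PQ = Q − P = (0, -13)
PR = R − P = (-5, -2)
PQ · PR = 0·(-5) + (-13)·(-2) = 0 + 26 = 26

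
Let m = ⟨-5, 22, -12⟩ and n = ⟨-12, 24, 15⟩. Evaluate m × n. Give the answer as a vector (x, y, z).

i: 22·15 - (-12)·24 = 330 - (-288) = 618
j: (-12)·(-12) - (-5)·15 = 144 - (-75) = 219
k: (-5)·24 - 22·(-12) = -120 - (-264) = 144
m × n = (618, 219, 144)

(618, 219, 144)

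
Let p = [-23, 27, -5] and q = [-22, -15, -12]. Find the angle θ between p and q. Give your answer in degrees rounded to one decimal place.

81.1

p · q = (-23)·(-22) + 27·(-15) + (-5)·(-12) = 506 - 405 + 60 = 161
|p|² = 529 + 729 + 25 = 1283,  |p| = √1283 ≈ 35.818989
|q|² = 484 + 225 + 144 = 853,  |q| = √853 ≈ 29.206164
cos θ = 161 / (35.818989 · 29.206164) ≈ 0.15390
θ = arccos(0.15390) ≈ 81.1°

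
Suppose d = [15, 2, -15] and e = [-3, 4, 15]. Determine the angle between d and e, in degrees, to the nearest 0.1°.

d · e = 15·(-3) + 2·4 + (-15)·15 = -45 + 8 - 225 = -262
|d|² = 225 + 4 + 225 = 454,  |d| = √454 ≈ 21.307276
|e|² = 9 + 16 + 225 = 250,  |e| = √250 ≈ 15.811388
cos θ = -262 / (21.307276 · 15.811388) ≈ -0.77768
θ = arccos(-0.77768) ≈ 141.0°

141.0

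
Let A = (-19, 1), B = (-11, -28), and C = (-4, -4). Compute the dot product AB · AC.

265

AB = B − A = (8, -29)
AC = C − A = (15, -5)
AB · AC = 8·15 + (-29)·(-5) = 120 + 145 = 265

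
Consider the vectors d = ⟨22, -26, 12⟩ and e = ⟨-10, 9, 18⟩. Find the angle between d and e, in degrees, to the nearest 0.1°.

107.1

d · e = 22·(-10) + (-26)·9 + 12·18 = -220 - 234 + 216 = -238
|d|² = 484 + 676 + 144 = 1304,  |d| = √1304 ≈ 36.110940
|e|² = 100 + 81 + 324 = 505,  |e| = √505 ≈ 22.472205
cos θ = -238 / (36.110940 · 22.472205) ≈ -0.29329
θ = arccos(-0.29329) ≈ 107.1°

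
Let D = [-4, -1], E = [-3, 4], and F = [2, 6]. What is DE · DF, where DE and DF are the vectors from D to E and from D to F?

41

DE = E − D = (1, 5)
DF = F − D = (6, 7)
DE · DF = 1·6 + 5·7 = 6 + 35 = 41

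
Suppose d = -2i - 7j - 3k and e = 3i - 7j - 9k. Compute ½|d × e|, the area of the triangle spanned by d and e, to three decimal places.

30.488

i: (-7)·(-9) - (-3)·(-7) = 63 - 21 = 42
j: (-3)·3 - (-2)·(-9) = -9 - 18 = -27
k: (-2)·(-7) - (-7)·3 = 14 - (-21) = 35
d × e = (42, -27, 35)
|d × e| = √(42² + (-27)² + 35²) = √3718 ≈ 60.9754
area = ½ · 60.9754 ≈ 30.488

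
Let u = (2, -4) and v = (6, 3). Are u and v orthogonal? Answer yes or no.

u · v = 2·6 + (-4)·3 = 12 - 12 = 0
Zero, so the vectors are orthogonal.

yes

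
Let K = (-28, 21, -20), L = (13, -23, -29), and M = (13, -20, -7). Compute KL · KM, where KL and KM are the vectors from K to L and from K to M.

3368

KL = L − K = (41, -44, -9)
KM = M − K = (41, -41, 13)
KL · KM = 41·41 + (-44)·(-41) + (-9)·13 = 1681 + 1804 - 117 = 3368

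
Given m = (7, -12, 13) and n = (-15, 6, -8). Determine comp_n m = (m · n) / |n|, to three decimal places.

-15.587

m · n = 7·(-15) + (-12)·6 + 13·(-8) = -105 - 72 - 104 = -281
|n| = √(225 + 36 + 64) = √325 ≈ 18.0278
comp_n m = -281 / √325 ≈ -15.587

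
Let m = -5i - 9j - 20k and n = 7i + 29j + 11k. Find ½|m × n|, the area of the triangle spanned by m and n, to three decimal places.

247.644

i: (-9)·11 - (-20)·29 = -99 - (-580) = 481
j: (-20)·7 - (-5)·11 = -140 - (-55) = -85
k: (-5)·29 - (-9)·7 = -145 - (-63) = -82
m × n = (481, -85, -82)
|m × n| = √(481² + (-85)² + (-82)²) = √245310 ≈ 495.2878
area = ½ · 495.2878 ≈ 247.644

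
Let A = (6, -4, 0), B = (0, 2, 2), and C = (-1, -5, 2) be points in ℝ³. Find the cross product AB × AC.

(14, -2, 48)

AB = (-6, 6, 2)
AC = (-7, -1, 2)
i: 6·2 - 2·(-1) = 12 - (-2) = 14
j: 2·(-7) - (-6)·2 = -14 - (-12) = -2
k: (-6)·(-1) - 6·(-7) = 6 - (-42) = 48
AB × AC = (14, -2, 48)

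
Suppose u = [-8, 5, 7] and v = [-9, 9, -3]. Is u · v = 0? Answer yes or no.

no

u · v = (-8)·(-9) + 5·9 + 7·(-3) = 72 + 45 - 21 = 96
Nonzero, so the vectors are not orthogonal.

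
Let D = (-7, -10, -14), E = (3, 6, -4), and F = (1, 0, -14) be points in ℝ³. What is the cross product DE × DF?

DE = (10, 16, 10)
DF = (8, 10, 0)
i: 16·0 - 10·10 = 0 - 100 = -100
j: 10·8 - 10·0 = 80 - 0 = 80
k: 10·10 - 16·8 = 100 - 128 = -28
DE × DF = (-100, 80, -28)

(-100, 80, -28)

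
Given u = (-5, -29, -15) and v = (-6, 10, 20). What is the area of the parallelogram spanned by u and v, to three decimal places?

i: (-29)·20 - (-15)·10 = -580 - (-150) = -430
j: (-15)·(-6) - (-5)·20 = 90 - (-100) = 190
k: (-5)·10 - (-29)·(-6) = -50 - 174 = -224
u × v = (-430, 190, -224)
|u × v| = √((-430)² + 190² + (-224)²) = √271176 ≈ 520.7456

520.746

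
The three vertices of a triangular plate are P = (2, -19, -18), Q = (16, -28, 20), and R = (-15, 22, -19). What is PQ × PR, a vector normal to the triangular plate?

PQ = (14, -9, 38)
PR = (-17, 41, -1)
i: (-9)·(-1) - 38·41 = 9 - 1558 = -1549
j: 38·(-17) - 14·(-1) = -646 - (-14) = -632
k: 14·41 - (-9)·(-17) = 574 - 153 = 421
PQ × PR = (-1549, -632, 421)

(-1549, -632, 421)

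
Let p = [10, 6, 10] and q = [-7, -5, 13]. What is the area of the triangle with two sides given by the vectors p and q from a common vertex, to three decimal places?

i: 6·13 - 10·(-5) = 78 - (-50) = 128
j: 10·(-7) - 10·13 = -70 - 130 = -200
k: 10·(-5) - 6·(-7) = -50 - (-42) = -8
p × q = (128, -200, -8)
|p × q| = √(128² + (-200)² + (-8)²) = √56448 ≈ 237.5879
area = ½ · 237.5879 ≈ 118.794

118.794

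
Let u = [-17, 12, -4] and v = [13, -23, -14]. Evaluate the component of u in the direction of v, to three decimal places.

-14.749

u · v = (-17)·13 + 12·(-23) + (-4)·(-14) = -221 - 276 + 56 = -441
|v| = √(169 + 529 + 196) = √894 ≈ 29.8998
comp_v u = -441 / √894 ≈ -14.749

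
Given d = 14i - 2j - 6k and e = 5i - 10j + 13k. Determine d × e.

(-86, -212, -130)

i: (-2)·13 - (-6)·(-10) = -26 - 60 = -86
j: (-6)·5 - 14·13 = -30 - 182 = -212
k: 14·(-10) - (-2)·5 = -140 - (-10) = -130
d × e = (-86, -212, -130)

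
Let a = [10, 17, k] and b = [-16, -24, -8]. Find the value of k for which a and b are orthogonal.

-71

a · b = 10·(-16) + 17·(-24) + k·(-8) = -568 - 8k
Set equal to 0: -8k = 568, so k = -71.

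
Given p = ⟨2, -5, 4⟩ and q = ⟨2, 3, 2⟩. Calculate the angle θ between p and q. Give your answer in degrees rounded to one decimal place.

p · q = 2·2 + (-5)·3 + 4·2 = 4 - 15 + 8 = -3
|p|² = 4 + 25 + 16 = 45,  |p| = √45 ≈ 6.708204
|q|² = 4 + 9 + 4 = 17,  |q| = √17 ≈ 4.123106
cos θ = -3 / (6.708204 · 4.123106) ≈ -0.10847
θ = arccos(-0.10847) ≈ 96.2°

96.2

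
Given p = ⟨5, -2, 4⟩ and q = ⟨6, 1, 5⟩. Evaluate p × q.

(-14, -1, 17)

i: (-2)·5 - 4·1 = -10 - 4 = -14
j: 4·6 - 5·5 = 24 - 25 = -1
k: 5·1 - (-2)·6 = 5 - (-12) = 17
p × q = (-14, -1, 17)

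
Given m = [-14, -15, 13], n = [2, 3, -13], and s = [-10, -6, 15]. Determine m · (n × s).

n × s:
i: 3·15 - (-13)·(-6) = 45 - 78 = -33
j: (-13)·(-10) - 2·15 = 130 - 30 = 100
k: 2·(-6) - 3·(-10) = -12 - (-30) = 18
n × s = (-33, 100, 18)
m · (n × s) = (-14)·(-33) + (-15)·100 + 13·18 = 462 - 1500 + 234 = -804

-804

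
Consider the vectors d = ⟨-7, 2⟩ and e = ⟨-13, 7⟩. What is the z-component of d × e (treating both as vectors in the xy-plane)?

-23

(-7)·7 - 2·(-13) = -49 - (-26) = -23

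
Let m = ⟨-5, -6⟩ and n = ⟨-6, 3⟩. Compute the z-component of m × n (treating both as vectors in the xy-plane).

-51

(-5)·3 - (-6)·(-6) = -15 - 36 = -51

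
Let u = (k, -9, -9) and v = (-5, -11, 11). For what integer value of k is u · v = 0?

0

u · v = k·(-5) + (-9)·(-11) + (-9)·11 = 0 - 5k
Set equal to 0: -5k = 0, so k = 0.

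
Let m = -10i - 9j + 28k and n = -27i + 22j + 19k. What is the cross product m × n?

i: (-9)·19 - 28·22 = -171 - 616 = -787
j: 28·(-27) - (-10)·19 = -756 - (-190) = -566
k: (-10)·22 - (-9)·(-27) = -220 - 243 = -463
m × n = (-787, -566, -463)

(-787, -566, -463)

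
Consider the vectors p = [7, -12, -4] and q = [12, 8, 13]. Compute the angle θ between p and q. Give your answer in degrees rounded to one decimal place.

103.2

p · q = 7·12 + (-12)·8 + (-4)·13 = 84 - 96 - 52 = -64
|p|² = 49 + 144 + 16 = 209,  |p| = √209 ≈ 14.456832
|q|² = 144 + 64 + 169 = 377,  |q| = √377 ≈ 19.416488
cos θ = -64 / (14.456832 · 19.416488) ≈ -0.22800
θ = arccos(-0.22800) ≈ 103.2°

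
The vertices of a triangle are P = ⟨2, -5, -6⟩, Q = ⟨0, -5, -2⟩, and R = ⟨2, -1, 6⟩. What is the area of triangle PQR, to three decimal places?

14.967

PQ = (-2, 0, 4),  PR = (0, 4, 12)
i: 0·12 - 4·4 = 0 - 16 = -16
j: 4·0 - (-2)·12 = 0 - (-24) = 24
k: (-2)·4 - 0·0 = -8 - 0 = -8
PQ × PR = (-16, 24, -8)
|PQ × PR| = √896 ≈ 29.9333
area = ½ · 29.9333 ≈ 14.967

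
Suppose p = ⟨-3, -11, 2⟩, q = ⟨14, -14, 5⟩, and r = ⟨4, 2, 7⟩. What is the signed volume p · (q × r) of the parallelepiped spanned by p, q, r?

1350

q × r:
i: (-14)·7 - 5·2 = -98 - 10 = -108
j: 5·4 - 14·7 = 20 - 98 = -78
k: 14·2 - (-14)·4 = 28 - (-56) = 84
q × r = (-108, -78, 84)
p · (q × r) = (-3)·(-108) + (-11)·(-78) + 2·84 = 324 + 858 + 168 = 1350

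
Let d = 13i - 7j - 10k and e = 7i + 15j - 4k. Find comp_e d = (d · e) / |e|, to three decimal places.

1.527

d · e = 13·7 + (-7)·15 + (-10)·(-4) = 91 - 105 + 40 = 26
|e| = √(49 + 225 + 16) = √290 ≈ 17.0294
comp_e d = 26 / √290 ≈ 1.527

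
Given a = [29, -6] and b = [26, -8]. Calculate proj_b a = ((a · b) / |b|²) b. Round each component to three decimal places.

(28.178, -8.670)

a · b = 29·26 + (-6)·(-8) = 754 + 48 = 802
|b|² = 676 + 64 = 740
proj_b a = (802/740) · (26, -8) ≈ (28.178, -8.670)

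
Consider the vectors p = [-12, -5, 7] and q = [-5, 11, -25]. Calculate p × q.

i: (-5)·(-25) - 7·11 = 125 - 77 = 48
j: 7·(-5) - (-12)·(-25) = -35 - 300 = -335
k: (-12)·11 - (-5)·(-5) = -132 - 25 = -157
p × q = (48, -335, -157)

(48, -335, -157)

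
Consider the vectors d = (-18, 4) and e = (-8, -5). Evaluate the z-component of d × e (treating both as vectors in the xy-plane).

122

(-18)·(-5) - 4·(-8) = 90 - (-32) = 122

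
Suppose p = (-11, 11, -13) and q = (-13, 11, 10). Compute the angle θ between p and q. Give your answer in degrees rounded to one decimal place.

p · q = (-11)·(-13) + 11·11 + (-13)·10 = 143 + 121 - 130 = 134
|p|² = 121 + 121 + 169 = 411,  |p| = √411 ≈ 20.273135
|q|² = 169 + 121 + 100 = 390,  |q| = √390 ≈ 19.748418
cos θ = 134 / (20.273135 · 19.748418) ≈ 0.33470
θ = arccos(0.33470) ≈ 70.4°

70.4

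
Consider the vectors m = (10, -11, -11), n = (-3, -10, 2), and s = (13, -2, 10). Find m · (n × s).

-3072

n × s:
i: (-10)·10 - 2·(-2) = -100 - (-4) = -96
j: 2·13 - (-3)·10 = 26 - (-30) = 56
k: (-3)·(-2) - (-10)·13 = 6 - (-130) = 136
n × s = (-96, 56, 136)
m · (n × s) = 10·(-96) + (-11)·56 + (-11)·136 = -960 - 616 - 1496 = -3072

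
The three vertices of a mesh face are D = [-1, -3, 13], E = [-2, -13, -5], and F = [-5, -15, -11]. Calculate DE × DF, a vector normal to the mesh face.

(24, 48, -28)

DE = (-1, -10, -18)
DF = (-4, -12, -24)
i: (-10)·(-24) - (-18)·(-12) = 240 - 216 = 24
j: (-18)·(-4) - (-1)·(-24) = 72 - 24 = 48
k: (-1)·(-12) - (-10)·(-4) = 12 - 40 = -28
DE × DF = (24, 48, -28)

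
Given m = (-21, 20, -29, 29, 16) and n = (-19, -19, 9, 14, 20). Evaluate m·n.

m · n = (-21)·(-19) + 20·(-19) + (-29)·9 + 29·14 + 16·20 = 399 - 380 - 261 + 406 + 320 = 484

484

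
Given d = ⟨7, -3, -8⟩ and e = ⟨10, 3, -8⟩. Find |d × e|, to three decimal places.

74.034

i: (-3)·(-8) - (-8)·3 = 24 - (-24) = 48
j: (-8)·10 - 7·(-8) = -80 - (-56) = -24
k: 7·3 - (-3)·10 = 21 - (-30) = 51
d × e = (48, -24, 51)
|d × e| = √(48² + (-24)² + 51²) = √5481 ≈ 74.0338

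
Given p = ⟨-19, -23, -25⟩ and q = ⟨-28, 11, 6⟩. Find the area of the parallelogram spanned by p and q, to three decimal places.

1187.002

i: (-23)·6 - (-25)·11 = -138 - (-275) = 137
j: (-25)·(-28) - (-19)·6 = 700 - (-114) = 814
k: (-19)·11 - (-23)·(-28) = -209 - 644 = -853
p × q = (137, 814, -853)
|p × q| = √(137² + 814² + (-853)²) = √1408974 ≈ 1187.0021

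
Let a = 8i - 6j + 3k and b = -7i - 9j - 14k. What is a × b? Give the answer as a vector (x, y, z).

i: (-6)·(-14) - 3·(-9) = 84 - (-27) = 111
j: 3·(-7) - 8·(-14) = -21 - (-112) = 91
k: 8·(-9) - (-6)·(-7) = -72 - 42 = -114
a × b = (111, 91, -114)

(111, 91, -114)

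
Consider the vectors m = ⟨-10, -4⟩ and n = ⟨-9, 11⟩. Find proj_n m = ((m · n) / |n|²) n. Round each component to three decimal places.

m · n = (-10)·(-9) + (-4)·11 = 90 - 44 = 46
|n|² = 81 + 121 = 202
proj_n m = (46/202) · (-9, 11) ≈ (-2.050, 2.505)

(-2.050, 2.505)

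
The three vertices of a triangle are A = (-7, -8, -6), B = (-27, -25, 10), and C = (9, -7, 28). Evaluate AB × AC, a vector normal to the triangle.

(-594, 936, 252)

AB = (-20, -17, 16)
AC = (16, 1, 34)
i: (-17)·34 - 16·1 = -578 - 16 = -594
j: 16·16 - (-20)·34 = 256 - (-680) = 936
k: (-20)·1 - (-17)·16 = -20 - (-272) = 252
AB × AC = (-594, 936, 252)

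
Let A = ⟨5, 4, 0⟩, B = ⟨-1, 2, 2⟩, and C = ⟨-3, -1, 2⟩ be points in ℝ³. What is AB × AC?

(6, -4, 14)

AB = (-6, -2, 2)
AC = (-8, -5, 2)
i: (-2)·2 - 2·(-5) = -4 - (-10) = 6
j: 2·(-8) - (-6)·2 = -16 - (-12) = -4
k: (-6)·(-5) - (-2)·(-8) = 30 - 16 = 14
AB × AC = (6, -4, 14)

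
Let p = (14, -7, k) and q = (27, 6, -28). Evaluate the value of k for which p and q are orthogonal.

12

p · q = 14·27 + (-7)·6 + k·(-28) = 336 - 28k
Set equal to 0: -28k = -336, so k = 12.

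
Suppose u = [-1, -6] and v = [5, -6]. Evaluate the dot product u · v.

u · v = (-1)·5 + (-6)·(-6) = -5 + 36 = 31

31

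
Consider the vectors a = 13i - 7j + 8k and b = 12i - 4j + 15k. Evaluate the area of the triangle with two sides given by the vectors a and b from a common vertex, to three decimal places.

63.549

i: (-7)·15 - 8·(-4) = -105 - (-32) = -73
j: 8·12 - 13·15 = 96 - 195 = -99
k: 13·(-4) - (-7)·12 = -52 - (-84) = 32
a × b = (-73, -99, 32)
|a × b| = √((-73)² + (-99)² + 32²) = √16154 ≈ 127.0984
area = ½ · 127.0984 ≈ 63.549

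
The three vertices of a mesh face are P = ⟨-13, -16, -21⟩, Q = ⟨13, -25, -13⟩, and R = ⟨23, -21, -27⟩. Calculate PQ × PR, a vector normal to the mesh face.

PQ = (26, -9, 8)
PR = (36, -5, -6)
i: (-9)·(-6) - 8·(-5) = 54 - (-40) = 94
j: 8·36 - 26·(-6) = 288 - (-156) = 444
k: 26·(-5) - (-9)·36 = -130 - (-324) = 194
PQ × PR = (94, 444, 194)

(94, 444, 194)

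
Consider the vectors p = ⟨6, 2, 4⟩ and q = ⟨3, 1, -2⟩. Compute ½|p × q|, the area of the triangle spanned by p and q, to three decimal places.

i: 2·(-2) - 4·1 = -4 - 4 = -8
j: 4·3 - 6·(-2) = 12 - (-12) = 24
k: 6·1 - 2·3 = 6 - 6 = 0
p × q = (-8, 24, 0)
|p × q| = √((-8)² + 24² + 0²) = √640 ≈ 25.2982
area = ½ · 25.2982 ≈ 12.649

12.649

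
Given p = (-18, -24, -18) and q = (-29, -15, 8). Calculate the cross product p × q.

i: (-24)·8 - (-18)·(-15) = -192 - 270 = -462
j: (-18)·(-29) - (-18)·8 = 522 - (-144) = 666
k: (-18)·(-15) - (-24)·(-29) = 270 - 696 = -426
p × q = (-462, 666, -426)

(-462, 666, -426)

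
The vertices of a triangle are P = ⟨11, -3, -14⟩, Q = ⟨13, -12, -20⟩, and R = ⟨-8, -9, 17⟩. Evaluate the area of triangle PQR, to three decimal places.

PQ = (2, -9, -6),  PR = (-19, -6, 31)
i: (-9)·31 - (-6)·(-6) = -279 - 36 = -315
j: (-6)·(-19) - 2·31 = 114 - 62 = 52
k: 2·(-6) - (-9)·(-19) = -12 - 171 = -183
PQ × PR = (-315, 52, -183)
|PQ × PR| = √135418 ≈ 367.9918
area = ½ · 367.9918 ≈ 183.996

183.996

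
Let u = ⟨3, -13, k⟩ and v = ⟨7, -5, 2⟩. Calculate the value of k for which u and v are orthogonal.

-43

u · v = 3·7 + (-13)·(-5) + k·2 = 86 + 2k
Set equal to 0: 2k = -86, so k = -43.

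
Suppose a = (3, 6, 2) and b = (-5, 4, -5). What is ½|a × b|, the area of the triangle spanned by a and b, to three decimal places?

i: 6·(-5) - 2·4 = -30 - 8 = -38
j: 2·(-5) - 3·(-5) = -10 - (-15) = 5
k: 3·4 - 6·(-5) = 12 - (-30) = 42
a × b = (-38, 5, 42)
|a × b| = √((-38)² + 5² + 42²) = √3233 ≈ 56.8595
area = ½ · 56.8595 ≈ 28.430

28.430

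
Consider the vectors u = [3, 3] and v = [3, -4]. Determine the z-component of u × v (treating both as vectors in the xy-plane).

3·(-4) - 3·3 = -12 - 9 = -21

-21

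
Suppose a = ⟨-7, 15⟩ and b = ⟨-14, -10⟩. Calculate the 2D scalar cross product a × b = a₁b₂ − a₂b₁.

280

(-7)·(-10) - 15·(-14) = 70 - (-210) = 280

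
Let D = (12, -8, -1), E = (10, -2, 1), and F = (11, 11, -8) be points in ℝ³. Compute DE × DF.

(-80, -16, -32)

DE = (-2, 6, 2)
DF = (-1, 19, -7)
i: 6·(-7) - 2·19 = -42 - 38 = -80
j: 2·(-1) - (-2)·(-7) = -2 - 14 = -16
k: (-2)·19 - 6·(-1) = -38 - (-6) = -32
DE × DF = (-80, -16, -32)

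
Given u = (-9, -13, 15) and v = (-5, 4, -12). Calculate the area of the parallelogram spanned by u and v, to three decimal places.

230.013

i: (-13)·(-12) - 15·4 = 156 - 60 = 96
j: 15·(-5) - (-9)·(-12) = -75 - 108 = -183
k: (-9)·4 - (-13)·(-5) = -36 - 65 = -101
u × v = (96, -183, -101)
|u × v| = √(96² + (-183)² + (-101)²) = √52906 ≈ 230.0130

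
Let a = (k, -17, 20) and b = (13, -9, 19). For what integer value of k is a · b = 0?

-41

a · b = k·13 + (-17)·(-9) + 20·19 = 533 + 13k
Set equal to 0: 13k = -533, so k = -41.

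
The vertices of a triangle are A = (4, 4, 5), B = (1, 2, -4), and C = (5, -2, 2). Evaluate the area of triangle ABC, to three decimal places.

27.514

AB = (-3, -2, -9),  AC = (1, -6, -3)
i: (-2)·(-3) - (-9)·(-6) = 6 - 54 = -48
j: (-9)·1 - (-3)·(-3) = -9 - 9 = -18
k: (-3)·(-6) - (-2)·1 = 18 - (-2) = 20
AB × AC = (-48, -18, 20)
|AB × AC| = √3028 ≈ 55.0273
area = ½ · 55.0273 ≈ 27.514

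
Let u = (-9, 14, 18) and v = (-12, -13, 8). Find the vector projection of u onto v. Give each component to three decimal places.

(-2.228, -2.414, 1.485)

u · v = (-9)·(-12) + 14·(-13) + 18·8 = 108 - 182 + 144 = 70
|v|² = 144 + 169 + 64 = 377
proj_v u = (70/377) · (-12, -13, 8) ≈ (-2.228, -2.414, 1.485)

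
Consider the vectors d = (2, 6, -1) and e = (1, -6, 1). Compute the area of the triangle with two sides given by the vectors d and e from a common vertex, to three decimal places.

9.124

i: 6·1 - (-1)·(-6) = 6 - 6 = 0
j: (-1)·1 - 2·1 = -1 - 2 = -3
k: 2·(-6) - 6·1 = -12 - 6 = -18
d × e = (0, -3, -18)
|d × e| = √(0² + (-3)² + (-18)²) = √333 ≈ 18.2483
area = ½ · 18.2483 ≈ 9.124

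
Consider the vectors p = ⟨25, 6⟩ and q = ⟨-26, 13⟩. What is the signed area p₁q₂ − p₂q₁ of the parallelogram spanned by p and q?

25·13 - 6·(-26) = 325 - (-156) = 481

481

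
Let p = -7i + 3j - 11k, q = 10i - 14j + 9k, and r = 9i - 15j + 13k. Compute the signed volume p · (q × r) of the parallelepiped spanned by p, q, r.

q × r:
i: (-14)·13 - 9·(-15) = -182 - (-135) = -47
j: 9·9 - 10·13 = 81 - 130 = -49
k: 10·(-15) - (-14)·9 = -150 - (-126) = -24
q × r = (-47, -49, -24)
p · (q × r) = (-7)·(-47) + 3·(-49) + (-11)·(-24) = 329 - 147 + 264 = 446

446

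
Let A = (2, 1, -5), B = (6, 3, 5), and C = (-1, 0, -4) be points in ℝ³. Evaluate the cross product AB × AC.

(12, -34, 2)

AB = (4, 2, 10)
AC = (-3, -1, 1)
i: 2·1 - 10·(-1) = 2 - (-10) = 12
j: 10·(-3) - 4·1 = -30 - 4 = -34
k: 4·(-1) - 2·(-3) = -4 - (-6) = 2
AB × AC = (12, -34, 2)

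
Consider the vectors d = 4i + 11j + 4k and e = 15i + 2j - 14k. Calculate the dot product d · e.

d · e = 4·15 + 11·2 + 4·(-14) = 60 + 22 - 56 = 26

26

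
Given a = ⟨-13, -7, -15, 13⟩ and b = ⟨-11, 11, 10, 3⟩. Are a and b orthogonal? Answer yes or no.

no

a · b = (-13)·(-11) + (-7)·11 + (-15)·10 + 13·3 = 143 - 77 - 150 + 39 = -45
Nonzero, so the vectors are not orthogonal.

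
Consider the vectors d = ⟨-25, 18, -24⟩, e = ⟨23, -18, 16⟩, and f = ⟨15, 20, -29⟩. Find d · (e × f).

-6244

e × f:
i: (-18)·(-29) - 16·20 = 522 - 320 = 202
j: 16·15 - 23·(-29) = 240 - (-667) = 907
k: 23·20 - (-18)·15 = 460 - (-270) = 730
e × f = (202, 907, 730)
d · (e × f) = (-25)·202 + 18·907 + (-24)·730 = -5050 + 16326 - 17520 = -6244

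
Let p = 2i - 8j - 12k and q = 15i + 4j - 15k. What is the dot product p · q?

p · q = 2·15 + (-8)·4 + (-12)·(-15) = 30 - 32 + 180 = 178

178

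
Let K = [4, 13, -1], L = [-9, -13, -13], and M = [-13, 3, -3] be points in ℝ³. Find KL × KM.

KL = (-13, -26, -12)
KM = (-17, -10, -2)
i: (-26)·(-2) - (-12)·(-10) = 52 - 120 = -68
j: (-12)·(-17) - (-13)·(-2) = 204 - 26 = 178
k: (-13)·(-10) - (-26)·(-17) = 130 - 442 = -312
KL × KM = (-68, 178, -312)

(-68, 178, -312)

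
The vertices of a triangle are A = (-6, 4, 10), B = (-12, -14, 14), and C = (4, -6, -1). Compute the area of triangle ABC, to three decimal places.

AB = (-6, -18, 4),  AC = (10, -10, -11)
i: (-18)·(-11) - 4·(-10) = 198 - (-40) = 238
j: 4·10 - (-6)·(-11) = 40 - 66 = -26
k: (-6)·(-10) - (-18)·10 = 60 - (-180) = 240
AB × AC = (238, -26, 240)
|AB × AC| = √114920 ≈ 338.9985
area = ½ · 338.9985 ≈ 169.499

169.499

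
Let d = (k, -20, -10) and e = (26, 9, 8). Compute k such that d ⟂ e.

d · e = k·26 + (-20)·9 + (-10)·8 = -260 + 26k
Set equal to 0: 26k = 260, so k = 10.

10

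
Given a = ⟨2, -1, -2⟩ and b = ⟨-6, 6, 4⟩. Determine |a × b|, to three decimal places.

i: (-1)·4 - (-2)·6 = -4 - (-12) = 8
j: (-2)·(-6) - 2·4 = 12 - 8 = 4
k: 2·6 - (-1)·(-6) = 12 - 6 = 6
a × b = (8, 4, 6)
|a × b| = √(8² + 4² + 6²) = √116 ≈ 10.7703

10.770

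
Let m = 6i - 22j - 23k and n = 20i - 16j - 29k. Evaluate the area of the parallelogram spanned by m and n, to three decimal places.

i: (-22)·(-29) - (-23)·(-16) = 638 - 368 = 270
j: (-23)·20 - 6·(-29) = -460 - (-174) = -286
k: 6·(-16) - (-22)·20 = -96 - (-440) = 344
m × n = (270, -286, 344)
|m × n| = √(270² + (-286)² + 344²) = √273032 ≈ 522.5246

522.525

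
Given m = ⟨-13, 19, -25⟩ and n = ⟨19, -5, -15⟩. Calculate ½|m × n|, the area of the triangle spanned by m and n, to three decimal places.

419.707

i: 19·(-15) - (-25)·(-5) = -285 - 125 = -410
j: (-25)·19 - (-13)·(-15) = -475 - 195 = -670
k: (-13)·(-5) - 19·19 = 65 - 361 = -296
m × n = (-410, -670, -296)
|m × n| = √((-410)² + (-670)² + (-296)²) = √704616 ≈ 839.4141
area = ½ · 839.4141 ≈ 419.707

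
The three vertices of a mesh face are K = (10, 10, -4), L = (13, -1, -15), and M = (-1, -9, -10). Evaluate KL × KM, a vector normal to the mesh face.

KL = (3, -11, -11)
KM = (-11, -19, -6)
i: (-11)·(-6) - (-11)·(-19) = 66 - 209 = -143
j: (-11)·(-11) - 3·(-6) = 121 - (-18) = 139
k: 3·(-19) - (-11)·(-11) = -57 - 121 = -178
KL × KM = (-143, 139, -178)

(-143, 139, -178)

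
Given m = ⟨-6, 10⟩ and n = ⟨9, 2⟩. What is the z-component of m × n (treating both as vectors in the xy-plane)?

(-6)·2 - 10·9 = -12 - 90 = -102

-102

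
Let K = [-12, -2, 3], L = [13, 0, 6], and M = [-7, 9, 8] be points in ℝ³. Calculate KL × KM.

(-23, -110, 265)

KL = (25, 2, 3)
KM = (5, 11, 5)
i: 2·5 - 3·11 = 10 - 33 = -23
j: 3·5 - 25·5 = 15 - 125 = -110
k: 25·11 - 2·5 = 275 - 10 = 265
KL × KM = (-23, -110, 265)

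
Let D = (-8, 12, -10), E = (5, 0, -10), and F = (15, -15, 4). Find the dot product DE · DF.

DE = E − D = (13, -12, 0)
DF = F − D = (23, -27, 14)
DE · DF = 13·23 + (-12)·(-27) + 0·14 = 299 + 324 + 0 = 623

623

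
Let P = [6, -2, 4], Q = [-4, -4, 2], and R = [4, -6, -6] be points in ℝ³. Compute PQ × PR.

PQ = (-10, -2, -2)
PR = (-2, -4, -10)
i: (-2)·(-10) - (-2)·(-4) = 20 - 8 = 12
j: (-2)·(-2) - (-10)·(-10) = 4 - 100 = -96
k: (-10)·(-4) - (-2)·(-2) = 40 - 4 = 36
PQ × PR = (12, -96, 36)

(12, -96, 36)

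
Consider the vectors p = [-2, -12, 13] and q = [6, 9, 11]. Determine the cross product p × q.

(-249, 100, 54)

i: (-12)·11 - 13·9 = -132 - 117 = -249
j: 13·6 - (-2)·11 = 78 - (-22) = 100
k: (-2)·9 - (-12)·6 = -18 - (-72) = 54
p × q = (-249, 100, 54)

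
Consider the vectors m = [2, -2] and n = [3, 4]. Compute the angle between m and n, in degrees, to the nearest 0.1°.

m · n = 2·3 + (-2)·4 = 6 - 8 = -2
|m|² = 4 + 4 = 8,  |m| = √8 ≈ 2.828427
|n|² = 9 + 16 = 25,  |n| = √25 ≈ 5.000000
cos θ = -2 / (2.828427 · 5.000000) ≈ -0.14142
θ = arccos(-0.14142) ≈ 98.1°

98.1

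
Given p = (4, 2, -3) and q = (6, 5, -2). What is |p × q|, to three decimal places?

i: 2·(-2) - (-3)·5 = -4 - (-15) = 11
j: (-3)·6 - 4·(-2) = -18 - (-8) = -10
k: 4·5 - 2·6 = 20 - 12 = 8
p × q = (11, -10, 8)
|p × q| = √(11² + (-10)² + 8²) = √285 ≈ 16.8819

16.882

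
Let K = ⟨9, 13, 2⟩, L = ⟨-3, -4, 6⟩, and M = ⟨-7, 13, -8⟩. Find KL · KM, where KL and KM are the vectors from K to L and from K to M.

KL = L − K = (-12, -17, 4)
KM = M − K = (-16, 0, -10)
KL · KM = (-12)·(-16) + (-17)·0 + 4·(-10) = 192 + 0 - 40 = 152

152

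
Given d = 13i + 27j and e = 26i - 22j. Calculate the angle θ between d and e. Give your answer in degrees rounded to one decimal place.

104.5

d · e = 13·26 + 27·(-22) = 338 - 594 = -256
|d|² = 169 + 729 = 898,  |d| = √898 ≈ 29.966648
|e|² = 676 + 484 = 1160,  |e| = √1160 ≈ 34.058773
cos θ = -256 / (29.966648 · 34.058773) ≈ -0.25083
θ = arccos(-0.25083) ≈ 104.5°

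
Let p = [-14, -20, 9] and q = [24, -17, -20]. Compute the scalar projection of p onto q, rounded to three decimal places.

-4.948

p · q = (-14)·24 + (-20)·(-17) + 9·(-20) = -336 + 340 - 180 = -176
|q| = √(576 + 289 + 400) = √1265 ≈ 35.5668
comp_q p = -176 / √1265 ≈ -4.948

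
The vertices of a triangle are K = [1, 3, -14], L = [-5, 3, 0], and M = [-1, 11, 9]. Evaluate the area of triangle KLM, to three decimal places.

KL = (-6, 0, 14),  KM = (-2, 8, 23)
i: 0·23 - 14·8 = 0 - 112 = -112
j: 14·(-2) - (-6)·23 = -28 - (-138) = 110
k: (-6)·8 - 0·(-2) = -48 - 0 = -48
KL × KM = (-112, 110, -48)
|KL × KM| = √26948 ≈ 164.1585
area = ½ · 164.1585 ≈ 82.079

82.079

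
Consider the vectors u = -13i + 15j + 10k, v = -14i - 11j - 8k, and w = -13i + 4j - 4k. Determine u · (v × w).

v × w:
i: (-11)·(-4) - (-8)·4 = 44 - (-32) = 76
j: (-8)·(-13) - (-14)·(-4) = 104 - 56 = 48
k: (-14)·4 - (-11)·(-13) = -56 - 143 = -199
v × w = (76, 48, -199)
u · (v × w) = (-13)·76 + 15·48 + 10·(-199) = -988 + 720 - 1990 = -2258

-2258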